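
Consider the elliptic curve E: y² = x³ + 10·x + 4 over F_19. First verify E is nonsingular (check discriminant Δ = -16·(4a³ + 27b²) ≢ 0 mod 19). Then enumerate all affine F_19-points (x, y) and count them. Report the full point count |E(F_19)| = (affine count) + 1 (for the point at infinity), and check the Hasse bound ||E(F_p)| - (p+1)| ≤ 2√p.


Affine points = {(0, 2), (0, 17), (3, 2), (3, 17), (8, 8), (8, 11), (9, 5), (9, 14), (11, 1), (11, 18), (12, 3), (12, 16), (14, 0), (16, 2), (16, 17)}; affine count = 15; |E(F_19)| = 16.

Discriminant check: Δ ∝ 4a³ + 27b² = 4·10³ + 27·4² = 4·1000 + 27·16 ≡ 5 (mod 19). Nonzero ⇒ E is nonsingular.
For each x ∈ F_19, compute rhs = x³ + 10·x + 4 mod 19, then count y ∈ F_19 with y² ≡ rhs.
  x = 0: rhs = 4, matching y values: 2, 17 (2 points).
  x = 1: rhs = 15, matching y values: none (0 points).
  x = 2: rhs = 13, matching y values: none (0 points).
  x = 3: rhs = 4, matching y values: 2, 17 (2 points).
  x = 4: rhs = 13, matching y values: none (0 points).
  x = 5: rhs = 8, matching y values: none (0 points).
  x = 6: rhs = 14, matching y values: none (0 points).
  x = 7: rhs = 18, matching y values: none (0 points).
  x = 8: rhs = 7, matching y values: 8, 11 (2 points).
  x = 9: rhs = 6, matching y values: 5, 14 (2 points).
  x = 10: rhs = 2, matching y values: none (0 points).
  x = 11: rhs = 1, matching y values: 1, 18 (2 points).
  x = 12: rhs = 9, matching y values: 3, 16 (2 points).
  x = 13: rhs = 13, matching y values: none (0 points).
  x = 14: rhs = 0, matching y values: 0 (1 points).
  x = 15: rhs = 14, matching y values: none (0 points).
  x = 16: rhs = 4, matching y values: 2, 17 (2 points).
  x = 17: rhs = 14, matching y values: none (0 points).
  x = 18: rhs = 12, matching y values: none (0 points).
Total affine count: 15.
Full point count |E(F_19)| = 15 + 1 = 16.
Hasse bound: |16 − (19+1)| = |-4| = 4 ≤ 2√19 ≈ 8.7178 ✓.


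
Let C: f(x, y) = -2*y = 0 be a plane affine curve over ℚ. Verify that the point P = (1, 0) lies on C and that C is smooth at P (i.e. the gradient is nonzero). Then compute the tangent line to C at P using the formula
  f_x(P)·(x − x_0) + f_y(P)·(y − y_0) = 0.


Tangent line at P: -2*y = 0.

Step 1: f(1, 0) = 0, so P lies on C.
Step 2: partial derivatives
  f_x(x, y) = 0, f_y(x, y) = -2.
  f_x(P) = 0, f_y(P) = -2 (gradient nonzero, so P is smooth).
Step 3: tangent line at P: 0·(x − 1) + -2·(y − 0) = 0.
Expanding: -2*y = 0.


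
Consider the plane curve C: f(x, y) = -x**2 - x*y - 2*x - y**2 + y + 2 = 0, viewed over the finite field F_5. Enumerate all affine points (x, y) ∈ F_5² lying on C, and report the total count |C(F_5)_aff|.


Affine F_5-points: {(0, 2), (0, 4), (1, 2), (1, 3), (4, 3), (4, 4)}; count = 6.

For each of the 25 pairs (x, y) ∈ F_5², evaluate f(x, y) mod 5. Record the zeros.
  x = 0: [0↦2, 1↦2, 2↦0, 3↦1, 4↦0]  zeros at y ∈ {2, 4}
  x = 1: [0↦4, 1↦3, 2↦0, 3↦0, 4↦3]  zeros at y ∈ {2, 3}
  x = 2: [0↦4, 1↦2, 2↦3, 3↦2, 4↦4]  zeros at y ∈ ∅
  x = 3: [0↦2, 1↦4, 2↦4, 3↦2, 4↦3]  zeros at y ∈ ∅
  x = 4: [0↦3, 1↦4, 2↦3, 3↦0, 4↦0]  zeros at y ∈ {3, 4}
Collecting zeros: affine points = {(0, 2), (0, 4), (1, 2), (1, 3), (4, 3), (4, 4)}.
Total count |C(F_5)_aff| = 6.


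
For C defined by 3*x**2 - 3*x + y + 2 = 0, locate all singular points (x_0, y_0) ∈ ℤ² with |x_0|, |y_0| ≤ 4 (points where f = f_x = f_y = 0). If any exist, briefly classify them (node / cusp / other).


No singular points in the scanned grid; C is smooth there.

Compute partial derivatives:
  f_x = 6*x - 3.
  f_y = 1.
f_y = 1 is a nonzero constant, so f_y never vanishes: no point (x, y) can satisfy f = f_x = f_y = 0. In particular no (x, y) ∈ {−4, ..., 4}² is singular; the curve is smooth.


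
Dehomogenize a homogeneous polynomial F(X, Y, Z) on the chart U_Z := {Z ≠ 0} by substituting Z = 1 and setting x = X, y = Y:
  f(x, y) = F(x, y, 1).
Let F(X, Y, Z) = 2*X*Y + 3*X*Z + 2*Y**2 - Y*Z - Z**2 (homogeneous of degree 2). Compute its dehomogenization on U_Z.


f(x, y) = 2*x*y + 3*x + 2*y**2 - y - 1

On U_Z we set Z = 1. Each monomial c·X^i·Y^j·Z^k in F becomes c·x^i·y^j·1^k = c·x^i·y^j.
Substituting Z = 1: F(X, Y, 1) = 2*x*y + 3*x + 2*y**2 - y - 1.
Note: deg(f) ≤ deg(F) = 2; strict inequality happens when F is divisible by Z (lost terms).


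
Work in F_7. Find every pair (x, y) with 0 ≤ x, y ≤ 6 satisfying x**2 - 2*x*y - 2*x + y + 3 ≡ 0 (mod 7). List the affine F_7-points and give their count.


Affine F_7-points: {(0, 4), (1, 2), (2, 1), (3, 4), (5, 2), (6, 5)}; count = 6.

For each of the 49 pairs (x, y) ∈ F_7², evaluate f(x, y) mod 7. Record the zeros.
  x = 0: [0↦3, 1↦4, 2↦5, 3↦6, 4↦0, 5↦1, 6↦2]  zeros at y ∈ {4}
  x = 1: [0↦2, 1↦1, 2↦0, 3↦6, 4↦5, 5↦4, 6↦3]  zeros at y ∈ {2}
  x = 2: [0↦3, 1↦0, 2↦4, 3↦1, 4↦5, 5↦2, 6↦6]  zeros at y ∈ {1}
  x = 3: [0↦6, 1↦1, 2↦3, 3↦5, 4↦0, 5↦2, 6↦4]  zeros at y ∈ {4}
  x = 4: [0↦4, 1↦4, 2↦4, 3↦4, 4↦4, 5↦4, 6↦4]  zeros at y ∈ ∅
  x = 5: [0↦4, 1↦2, 2↦0, 3↦5, 4↦3, 5↦1, 6↦6]  zeros at y ∈ {2}
  x = 6: [0↦6, 1↦2, 2↦5, 3↦1, 4↦4, 5↦0, 6↦3]  zeros at y ∈ {5}
Collecting zeros: affine points = {(0, 4), (1, 2), (2, 1), (3, 4), (5, 2), (6, 5)}.
Total count |C(F_7)_aff| = 6.


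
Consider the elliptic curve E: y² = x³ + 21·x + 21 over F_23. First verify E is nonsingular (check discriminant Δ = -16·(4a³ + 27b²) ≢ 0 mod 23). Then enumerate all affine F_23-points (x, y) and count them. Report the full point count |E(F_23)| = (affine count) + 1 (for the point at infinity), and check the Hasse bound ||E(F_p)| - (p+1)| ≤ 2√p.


Affine points = {(2, 5), (2, 18), (4, 10), (4, 13), (6, 8), (6, 15), (10, 9), (10, 14), (12, 0), (14, 0), (15, 10), (15, 13), (17, 1), (17, 22), (20, 0)}; affine count = 15; |E(F_23)| = 16.

Discriminant check: Δ ∝ 4a³ + 27b² = 4·21³ + 27·21² = 4·9261 + 27·441 ≡ 7 (mod 23). Nonzero ⇒ E is nonsingular.
For each x ∈ F_23, compute rhs = x³ + 21·x + 21 mod 23, then count y ∈ F_23 with y² ≡ rhs.
  x = 0: rhs = 21, matching y values: none (0 points).
  x = 1: rhs = 20, matching y values: none (0 points).
  x = 2: rhs = 2, matching y values: 5, 18 (2 points).
  x = 3: rhs = 19, matching y values: none (0 points).
  x = 4: rhs = 8, matching y values: 10, 13 (2 points).
  x = 5: rhs = 21, matching y values: none (0 points).
  x = 6: rhs = 18, matching y values: 8, 15 (2 points).
  x = 7: rhs = 5, matching y values: none (0 points).
  x = 8: rhs = 11, matching y values: none (0 points).
  x = 9: rhs = 19, matching y values: none (0 points).
  x = 10: rhs = 12, matching y values: 9, 14 (2 points).
  x = 11: rhs = 19, matching y values: none (0 points).
  x = 12: rhs = 0, matching y values: 0 (1 points).
  x = 13: rhs = 7, matching y values: none (0 points).
  x = 14: rhs = 0, matching y values: 0 (1 points).
  x = 15: rhs = 8, matching y values: 10, 13 (2 points).
  x = 16: rhs = 14, matching y values: none (0 points).
  x = 17: rhs = 1, matching y values: 1, 22 (2 points).
  x = 18: rhs = 21, matching y values: none (0 points).
  x = 19: rhs = 11, matching y values: none (0 points).
  x = 20: rhs = 0, matching y values: 0 (1 points).
  x = 21: rhs = 17, matching y values: none (0 points).
  x = 22: rhs = 22, matching y values: none (0 points).
Total affine count: 15.
Full point count |E(F_23)| = 15 + 1 = 16.
Hasse bound: |16 − (23+1)| = |-8| = 8 ≤ 2√23 ≈ 9.5917 ✓.


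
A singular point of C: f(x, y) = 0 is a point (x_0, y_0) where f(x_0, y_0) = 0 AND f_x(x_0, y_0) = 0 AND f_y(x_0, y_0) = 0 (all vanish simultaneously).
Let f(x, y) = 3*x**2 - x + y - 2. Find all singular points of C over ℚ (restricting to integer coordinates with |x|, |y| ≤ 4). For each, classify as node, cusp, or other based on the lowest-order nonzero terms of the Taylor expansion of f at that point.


No singular points in the scanned grid; C is smooth there.

Compute partial derivatives:
  f_x = 6*x - 1.
  f_y = 1.
f_y = 1 is a nonzero constant, so f_y never vanishes: no point (x, y) can satisfy f = f_x = f_y = 0. In particular no (x, y) ∈ {−4, ..., 4}² is singular; the curve is smooth.


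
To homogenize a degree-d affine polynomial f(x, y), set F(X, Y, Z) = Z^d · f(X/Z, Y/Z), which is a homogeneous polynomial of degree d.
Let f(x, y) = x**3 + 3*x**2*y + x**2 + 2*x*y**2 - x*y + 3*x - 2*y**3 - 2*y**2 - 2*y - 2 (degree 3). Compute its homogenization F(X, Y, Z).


F(X, Y, Z) = X**3 + 3*X**2*Y + X**2*Z + 2*X*Y**2 - X*Y*Z + 3*X*Z**2 - 2*Y**3 - 2*Y**2*Z - 2*Y*Z**2 - 2*Z**3

deg(f) = 3.
Substitute x = X/Z, y = Y/Z into f, then multiply by Z^3.
  monomial 1·x^3·y^0 ↦ 1·X^3·Y^0·Z^0.
  monomial 3·x^2·y^1 ↦ 3·X^2·Y^1·Z^0.
  monomial 1·x^2·y^0 ↦ 1·X^2·Y^0·Z^1.
  monomial 2·x^1·y^2 ↦ 2·X^1·Y^2·Z^0.
  monomial -1·x^1·y^1 ↦ -1·X^1·Y^1·Z^1.
  monomial 3·x^1·y^0 ↦ 3·X^1·Y^0·Z^2.
  monomial -2·x^0·y^3 ↦ -2·X^0·Y^3·Z^0.
  monomial -2·x^0·y^2 ↦ -2·X^0·Y^2·Z^1.
  monomial -2·x^0·y^1 ↦ -2·X^0·Y^1·Z^2.
  monomial -2·x^0·y^0 ↦ -2·X^0·Y^0·Z^3.
Collecting: F(X, Y, Z) = X**3 + 3*X**2*Y + X**2*Z + 2*X*Y**2 - X*Y*Z + 3*X*Z**2 - 2*Y**3 - 2*Y**2*Z - 2*Y*Z**2 - 2*Z**3.


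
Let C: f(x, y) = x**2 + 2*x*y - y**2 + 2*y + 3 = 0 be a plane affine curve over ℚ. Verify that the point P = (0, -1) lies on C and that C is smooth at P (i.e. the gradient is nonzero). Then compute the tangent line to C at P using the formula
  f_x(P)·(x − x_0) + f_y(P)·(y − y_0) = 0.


Tangent line at P: -2*x + 4*y + 4 = 0.

Step 1: f(0, -1) = 0, so P lies on C.
Step 2: partial derivatives
  f_x(x, y) = 2*x + 2*y, f_y(x, y) = 2*x - 2*y + 2.
  f_x(P) = -2, f_y(P) = 4 (gradient nonzero, so P is smooth).
Step 3: tangent line at P: -2·(x − 0) + 4·(y − -1) = 0.
Expanding: -2*x + 4*y + 4 = 0.


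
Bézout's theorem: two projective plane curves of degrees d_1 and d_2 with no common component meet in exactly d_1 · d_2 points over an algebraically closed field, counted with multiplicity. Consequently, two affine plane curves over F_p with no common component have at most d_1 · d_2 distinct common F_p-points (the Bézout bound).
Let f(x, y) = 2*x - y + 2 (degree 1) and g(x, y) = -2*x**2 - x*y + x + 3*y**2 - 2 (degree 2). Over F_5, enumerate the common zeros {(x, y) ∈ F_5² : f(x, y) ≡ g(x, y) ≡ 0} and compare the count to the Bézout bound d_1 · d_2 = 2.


Common zeros: {(0, 2), (4, 0)}; count = 2; Bézout bound = 2.

deg(f) = 1, deg(g) = 2, so Bézout bound = 2.
Scan x ∈ F_5. For each x, list the y ∈ F_5 with f(x, y) ≡ 0 and those with g(x, y) ≡ 0 (mod 5); the common zeros in that column are the intersection.
  x = 0: f ≡ 0 at y ∈ {2}; g ≡ 0 at y ∈ {2, 3}; common: {2}.
  x = 1: f ≡ 0 at y ∈ {4}; g ≡ 0 at y ∈ ∅; common: ∅.
  x = 2: f ≡ 0 at y ∈ {1}; g ≡ 0 at y ∈ {2}; common: ∅.
  x = 3: f ≡ 0 at y ∈ {3}; g ≡ 0 at y ∈ ∅; common: ∅.
  x = 4: f ≡ 0 at y ∈ {0}; g ≡ 0 at y ∈ {0, 3}; common: {0}.
Collecting: common zeros = {(0, 2), (4, 0)}, so the count is 2.
Comparison with the Bézout bound: 2 ≤ 2 = deg(f)·deg(g), as expected for curves with no common component (the bound is attained).


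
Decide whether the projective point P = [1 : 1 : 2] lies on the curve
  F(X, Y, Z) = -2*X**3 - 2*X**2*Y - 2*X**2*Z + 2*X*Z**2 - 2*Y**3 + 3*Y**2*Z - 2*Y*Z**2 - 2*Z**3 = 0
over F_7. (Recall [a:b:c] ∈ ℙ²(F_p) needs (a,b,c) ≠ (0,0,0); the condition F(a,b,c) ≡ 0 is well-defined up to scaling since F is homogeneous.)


F(1,1,2) ≡ 1 (mod 7); P is NOT on the curve.

Evaluate F(1, 1, 2) term-by-term (mod 7).
  -2*X**3 ↦ -2·1·1·1 = -2
  -2*X**2*Y ↦ -2·1·1·1 = -2
  -2*X**2*Z ↦ -2·1·1·2 = -4
  2*X*Z**2 ↦ 2·1·1·4 = 8
  -2*Y**3 ↦ -2·1·1·1 = -2
  3*Y**2*Z ↦ 3·1·1·2 = 6
  -2*Y*Z**2 ↦ -2·1·1·4 = -8
  -2*Z**3 ↦ -2·1·1·8 = -16
Sum: F(1, 1, 2) = (-2) + (-2) + (-4) + (8) + (-2) + (6) + (-8) + (-16) = -20.
Reducing mod 7: -20 ≡ 1 (mod 7).
Since F(a, b, c) ≡ 1 ≠ 0 (mod 7), P does NOT lie on the curve.


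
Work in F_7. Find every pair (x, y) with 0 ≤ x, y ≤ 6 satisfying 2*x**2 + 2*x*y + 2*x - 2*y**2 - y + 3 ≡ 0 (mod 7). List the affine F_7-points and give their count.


Affine F_7-points: {(0, 1), (0, 2), (1, 0), (1, 4), (4, 2), (4, 5), (5, 0), (5, 1)}; count = 8.

For each of the 49 pairs (x, y) ∈ F_7², evaluate f(x, y) mod 7. Record the zeros.
  x = 0: [0↦3, 1↦0, 2↦0, 3↦3, 4↦2, 5↦4, 6↦2]  zeros at y ∈ {1, 2}
  x = 1: [0↦0, 1↦6, 2↦1, 3↦6, 4↦0, 5↦4, 6↦4]  zeros at y ∈ {0, 4}
  x = 2: [0↦1, 1↦2, 2↦6, 3↦6, 4↦2, 5↦1, 6↦3]  zeros at y ∈ ∅
  x = 3: [0↦6, 1↦2, 2↦1, 3↦3, 4↦1, 5↦2, 6↦6]  zeros at y ∈ ∅
  x = 4: [0↦1, 1↦6, 2↦0, 3↦4, 4↦4, 5↦0, 6↦6]  zeros at y ∈ {2, 5}
  x = 5: [0↦0, 1↦0, 2↦3, 3↦2, 4↦4, 5↦2, 6↦3]  zeros at y ∈ {0, 1}
  x = 6: [0↦3, 1↦5, 2↦3, 3↦4, 4↦1, 5↦1, 6↦4]  zeros at y ∈ ∅
Collecting zeros: affine points = {(0, 1), (0, 2), (1, 0), (1, 4), (4, 2), (4, 5), (5, 0), (5, 1)}.
Total count |C(F_7)_aff| = 8.


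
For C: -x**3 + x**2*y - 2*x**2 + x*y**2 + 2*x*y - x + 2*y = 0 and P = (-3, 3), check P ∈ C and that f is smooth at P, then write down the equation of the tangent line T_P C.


Tangent line at P: -19*x - 13*y - 18 = 0.

Step 1: f(-3, 3) = 0, so P lies on C.
Step 2: partial derivatives
  f_x(x, y) = -3*x**2 + 2*x*y - 4*x + y**2 + 2*y - 1, f_y(x, y) = x**2 + 2*x*y + 2*x + 2.
  f_x(P) = -19, f_y(P) = -13 (gradient nonzero, so P is smooth).
Step 3: tangent line at P: -19·(x − -3) + -13·(y − 3) = 0.
Expanding: -19*x - 13*y - 18 = 0.


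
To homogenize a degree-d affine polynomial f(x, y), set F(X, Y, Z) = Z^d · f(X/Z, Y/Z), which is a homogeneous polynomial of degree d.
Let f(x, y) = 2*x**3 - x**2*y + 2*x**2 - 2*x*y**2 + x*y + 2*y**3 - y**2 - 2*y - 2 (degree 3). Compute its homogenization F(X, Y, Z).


F(X, Y, Z) = 2*X**3 - X**2*Y + 2*X**2*Z - 2*X*Y**2 + X*Y*Z + 2*Y**3 - Y**2*Z - 2*Y*Z**2 - 2*Z**3

deg(f) = 3.
Substitute x = X/Z, y = Y/Z into f, then multiply by Z^3.
  monomial 2·x^3·y^0 ↦ 2·X^3·Y^0·Z^0.
  monomial -1·x^2·y^1 ↦ -1·X^2·Y^1·Z^0.
  monomial 2·x^2·y^0 ↦ 2·X^2·Y^0·Z^1.
  monomial -2·x^1·y^2 ↦ -2·X^1·Y^2·Z^0.
  monomial 1·x^1·y^1 ↦ 1·X^1·Y^1·Z^1.
  monomial 2·x^0·y^3 ↦ 2·X^0·Y^3·Z^0.
  monomial -1·x^0·y^2 ↦ -1·X^0·Y^2·Z^1.
  monomial -2·x^0·y^1 ↦ -2·X^0·Y^1·Z^2.
  monomial -2·x^0·y^0 ↦ -2·X^0·Y^0·Z^3.
Collecting: F(X, Y, Z) = 2*X**3 - X**2*Y + 2*X**2*Z - 2*X*Y**2 + X*Y*Z + 2*Y**3 - Y**2*Z - 2*Y*Z**2 - 2*Z**3.


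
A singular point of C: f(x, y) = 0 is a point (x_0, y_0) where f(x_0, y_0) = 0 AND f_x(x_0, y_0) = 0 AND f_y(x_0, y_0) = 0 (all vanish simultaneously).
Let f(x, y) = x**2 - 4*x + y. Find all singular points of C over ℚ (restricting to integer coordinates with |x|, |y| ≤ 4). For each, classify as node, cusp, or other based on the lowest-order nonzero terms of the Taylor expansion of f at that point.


No singular points in the scanned grid; C is smooth there.

Compute partial derivatives:
  f_x = 2*x - 4.
  f_y = 1.
f_y = 1 is a nonzero constant, so f_y never vanishes: no point (x, y) can satisfy f = f_x = f_y = 0. In particular no (x, y) ∈ {−4, ..., 4}² is singular; the curve is smooth.


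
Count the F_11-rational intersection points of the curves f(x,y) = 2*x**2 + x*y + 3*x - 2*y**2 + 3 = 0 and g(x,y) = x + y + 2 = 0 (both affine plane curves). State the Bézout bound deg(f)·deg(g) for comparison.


Common zeros: ∅; count = 0; Bézout bound = 2.

deg(f) = 2, deg(g) = 1, so Bézout bound = 2.
Scan x ∈ F_11. For each x, list the y ∈ F_11 with f(x, y) ≡ 0 and those with g(x, y) ≡ 0 (mod 11); the common zeros in that column are the intersection.
  x = 0: f ≡ 0 at y ∈ ∅; g ≡ 0 at y ∈ {9}; common: ∅.
  x = 1: f ≡ 0 at y ∈ ∅; g ≡ 0 at y ∈ {8}; common: ∅.
  x = 2: f ≡ 0 at y ∈ ∅; g ≡ 0 at y ∈ {7}; common: ∅.
  x = 3: f ≡ 0 at y ∈ ∅; g ≡ 0 at y ∈ {6}; common: ∅.
  x = 4: f ≡ 0 at y ∈ ∅; g ≡ 0 at y ∈ {5}; common: ∅.
  x = 5: f ≡ 0 at y ∈ ∅; g ≡ 0 at y ∈ {4}; common: ∅.
  x = 6: f ≡ 0 at y ∈ ∅; g ≡ 0 at y ∈ {3}; common: ∅.
  x = 7: f ≡ 0 at y ∈ ∅; g ≡ 0 at y ∈ {2}; common: ∅.
  x = 8: f ≡ 0 at y ∈ ∅; g ≡ 0 at y ∈ {1}; common: ∅.
  x = 9: f ≡ 0 at y ∈ {5}; g ≡ 0 at y ∈ {0}; common: ∅.
  x = 10: f ≡ 0 at y ∈ ∅; g ≡ 0 at y ∈ {10}; common: ∅.
Collecting: common zeros = ∅, so the count is 0.
Comparison with the Bézout bound: 0 ≤ 2 = deg(f)·deg(g), as expected for curves with no common component (the affine F_11-count falls short of the bound because intersections may lie at infinity, over extension fields, or carry multiplicity).


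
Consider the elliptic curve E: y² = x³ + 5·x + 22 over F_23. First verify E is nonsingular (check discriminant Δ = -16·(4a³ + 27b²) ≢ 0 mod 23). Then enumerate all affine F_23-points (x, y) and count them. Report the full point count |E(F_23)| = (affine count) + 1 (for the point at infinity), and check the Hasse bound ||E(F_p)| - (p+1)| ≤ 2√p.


Affine points = {(3, 8), (3, 15), (7, 3), (7, 20), (12, 4), (12, 19), (16, 9), (16, 14), (17, 11), (17, 12), (20, 7), (20, 16), (21, 2), (21, 21), (22, 4), (22, 19)}; affine count = 16; |E(F_23)| = 17.

Discriminant check: Δ ∝ 4a³ + 27b² = 4·5³ + 27·22² = 4·125 + 27·484 ≡ 21 (mod 23). Nonzero ⇒ E is nonsingular.
For each x ∈ F_23, compute rhs = x³ + 5·x + 22 mod 23, then count y ∈ F_23 with y² ≡ rhs.
  x = 0: rhs = 22, matching y values: none (0 points).
  x = 1: rhs = 5, matching y values: none (0 points).
  x = 2: rhs = 17, matching y values: none (0 points).
  x = 3: rhs = 18, matching y values: 8, 15 (2 points).
  x = 4: rhs = 14, matching y values: none (0 points).
  x = 5: rhs = 11, matching y values: none (0 points).
  x = 6: rhs = 15, matching y values: none (0 points).
  x = 7: rhs = 9, matching y values: 3, 20 (2 points).
  x = 8: rhs = 22, matching y values: none (0 points).
  x = 9: rhs = 14, matching y values: none (0 points).
  x = 10: rhs = 14, matching y values: none (0 points).
  x = 11: rhs = 5, matching y values: none (0 points).
  x = 12: rhs = 16, matching y values: 4, 19 (2 points).
  x = 13: rhs = 7, matching y values: none (0 points).
  x = 14: rhs = 7, matching y values: none (0 points).
  x = 15: rhs = 22, matching y values: none (0 points).
  x = 16: rhs = 12, matching y values: 9, 14 (2 points).
  x = 17: rhs = 6, matching y values: 11, 12 (2 points).
  x = 18: rhs = 10, matching y values: none (0 points).
  x = 19: rhs = 7, matching y values: none (0 points).
  x = 20: rhs = 3, matching y values: 7, 16 (2 points).
  x = 21: rhs = 4, matching y values: 2, 21 (2 points).
  x = 22: rhs = 16, matching y values: 4, 19 (2 points).
Total affine count: 16.
Full point count |E(F_23)| = 16 + 1 = 17.
Hasse bound: |17 − (23+1)| = |-7| = 7 ≤ 2√23 ≈ 9.5917 ✓.


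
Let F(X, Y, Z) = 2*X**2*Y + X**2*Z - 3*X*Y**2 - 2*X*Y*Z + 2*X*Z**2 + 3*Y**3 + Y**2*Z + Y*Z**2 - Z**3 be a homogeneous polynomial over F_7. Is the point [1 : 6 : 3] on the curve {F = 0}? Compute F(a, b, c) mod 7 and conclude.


F(1,6,3) ≡ 0 (mod 7); P is on the curve.

Evaluate F(1, 6, 3) term-by-term (mod 7).
  2*X**2*Y ↦ 2·1·6·1 = 12
  X**2*Z ↦ 1·1·1·3 = 3
  -3*X*Y**2 ↦ -3·1·36·1 = -108
  -2*X*Y*Z ↦ -2·1·6·3 = -36
  2*X*Z**2 ↦ 2·1·1·9 = 18
  3*Y**3 ↦ 3·1·216·1 = 648
  Y**2*Z ↦ 1·1·36·3 = 108
  Y*Z**2 ↦ 1·1·6·9 = 54
  -Z**3 ↦ -1·1·1·27 = -27
Sum: F(1, 6, 3) = (12) + (3) + (-108) + (-36) + (18) + (648) + (108) + (54) + (-27) = 672.
Reducing mod 7: 672 ≡ 0 (mod 7).
Since F(a, b, c) ≡ 0 (mod 7), P lies on the curve.


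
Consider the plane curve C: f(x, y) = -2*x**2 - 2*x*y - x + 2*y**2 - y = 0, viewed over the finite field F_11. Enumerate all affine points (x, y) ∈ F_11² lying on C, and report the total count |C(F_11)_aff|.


Affine F_11-points: {(0, 0), (0, 6), (1, 9), (5, 0), (6, 3), (6, 9), (7, 3), (7, 10), (10, 6), (10, 10)}; count = 10.

For each of the 121 pairs (x, y) ∈ F_11², evaluate f(x, y) mod 11. Record the zeros.
  x = 0: [0↦0, 1↦1, 2↦6, 3↦4, 4↦6, 5↦1, 6↦0, 7↦3, 8↦10, 9↦10, 10↦3]  zeros at y ∈ {0, 6}
  x = 1: [0↦8, 1↦7, 2↦10, 3↦6, 4↦6, 5↦10, 6↦7, 7↦8, 8↦2, 9↦0, 10↦2]  zeros at y ∈ {9}
  x = 2: [0↦1, 1↦9, 2↦10, 3↦4, 4↦2, 5↦4, 6↦10, 7↦9, 8↦1, 9↦8, 10↦8]  zeros at y ∈ ∅
  x = 3: [0↦1, 1↦7, 2↦6, 3↦9, 4↦5, 5↦5, 6↦9, 7↦6, 8↦7, 9↦1, 10↦10]  zeros at y ∈ ∅
  x = 4: [0↦8, 1↦1, 2↦9, 3↦10, 4↦4, 5↦2, 6↦4, 7↦10, 8↦9, 9↦1, 10↦8]  zeros at y ∈ ∅
  x = 5: [0↦0, 1↦2, 2↦8, 3↦7, 4↦10, 5↦6, 6↦6, 7↦10, 8↦7, 9↦8, 10↦2]  zeros at y ∈ {0}
  x = 6: [0↦10, 1↦10, 2↦3, 3↦0, 4↦1, 5↦6, 6↦4, 7↦6, 8↦1, 9↦0, 10↦3]  zeros at y ∈ {3, 9}
  x = 7: [0↦5, 1↦3, 2↦5, 3↦0, 4↦10, 5↦2, 6↦9, 7↦9, 8↦2, 9↦10, 10↦0]  zeros at y ∈ {3, 10}
  x = 8: [0↦7, 1↦3, 2↦3, 3↦7, 4↦4, 5↦5, 6↦10, 7↦8, 8↦10, 9↦5, 10↦4]  zeros at y ∈ ∅
  x = 9: [0↦5, 1↦10, 2↦8, 3↦10, 4↦5, 5↦4, 6↦7, 7↦3, 8↦3, 9↦7, 10↦4]  zeros at y ∈ ∅
  x = 10: [0↦10, 1↦2, 2↦9, 3↦9, 4↦2, 5↦10, 6↦0, 7↦5, 8↦3, 9↦5, 10↦0]  zeros at y ∈ {6, 10}
Collecting zeros: affine points = {(0, 0), (0, 6), (1, 9), (5, 0), (6, 3), (6, 9), (7, 3), (7, 10), (10, 6), (10, 10)}.
Total count |C(F_11)_aff| = 10.


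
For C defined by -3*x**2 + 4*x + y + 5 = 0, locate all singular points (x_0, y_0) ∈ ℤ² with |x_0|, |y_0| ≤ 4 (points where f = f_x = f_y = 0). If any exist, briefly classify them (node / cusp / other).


No singular points in the scanned grid; C is smooth there.

Compute partial derivatives:
  f_x = 4 - 6*x.
  f_y = 1.
f_y = 1 is a nonzero constant, so f_y never vanishes: no point (x, y) can satisfy f = f_x = f_y = 0. In particular no (x, y) ∈ {−4, ..., 4}² is singular; the curve is smooth.


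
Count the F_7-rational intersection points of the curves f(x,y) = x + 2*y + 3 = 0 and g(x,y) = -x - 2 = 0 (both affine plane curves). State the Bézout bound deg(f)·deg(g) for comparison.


Common zeros: {(5, 3)}; count = 1; Bézout bound = 1.

deg(f) = 1, deg(g) = 1, so Bézout bound = 1.
Scan x ∈ F_7. For each x, list the y ∈ F_7 with f(x, y) ≡ 0 and those with g(x, y) ≡ 0 (mod 7); the common zeros in that column are the intersection.
  x = 0: f ≡ 0 at y ∈ {2}; g ≡ 0 at y ∈ ∅; common: ∅.
  x = 1: f ≡ 0 at y ∈ {5}; g ≡ 0 at y ∈ ∅; common: ∅.
  x = 2: f ≡ 0 at y ∈ {1}; g ≡ 0 at y ∈ ∅; common: ∅.
  x = 3: f ≡ 0 at y ∈ {4}; g ≡ 0 at y ∈ ∅; common: ∅.
  x = 4: f ≡ 0 at y ∈ {0}; g ≡ 0 at y ∈ ∅; common: ∅.
  x = 5: f ≡ 0 at y ∈ {3}; g ≡ 0 at y ∈ {0, 1, 2, 3, 4, 5, 6}; common: {3}.
  x = 6: f ≡ 0 at y ∈ {6}; g ≡ 0 at y ∈ ∅; common: ∅.
Collecting: common zeros = {(5, 3)}, so the count is 1.
Comparison with the Bézout bound: 1 ≤ 1 = deg(f)·deg(g), as expected for curves with no common component (the bound is attained).


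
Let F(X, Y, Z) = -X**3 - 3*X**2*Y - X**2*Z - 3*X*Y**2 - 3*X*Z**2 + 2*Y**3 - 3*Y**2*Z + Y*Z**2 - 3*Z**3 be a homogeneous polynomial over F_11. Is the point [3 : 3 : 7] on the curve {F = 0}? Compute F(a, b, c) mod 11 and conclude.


F(3,3,7) ≡ 6 (mod 11); P is NOT on the curve.

Evaluate F(3, 3, 7) term-by-term (mod 11).
  -X**3 ↦ -1·27·1·1 = -27
  -3*X**2*Y ↦ -3·9·3·1 = -81
  -X**2*Z ↦ -1·9·1·7 = -63
  -3*X*Y**2 ↦ -3·3·9·1 = -81
  -3*X*Z**2 ↦ -3·3·1·49 = -441
  2*Y**3 ↦ 2·1·27·1 = 54
  -3*Y**2*Z ↦ -3·1·9·7 = -189
  Y*Z**2 ↦ 1·1·3·49 = 147
  -3*Z**3 ↦ -3·1·1·343 = -1029
Sum: F(3, 3, 7) = (-27) + (-81) + (-63) + (-81) + (-441) + (54) + (-189) + (147) + (-1029) = -1710.
Reducing mod 11: -1710 ≡ 6 (mod 11).
Since F(a, b, c) ≡ 6 ≠ 0 (mod 11), P does NOT lie on the curve.


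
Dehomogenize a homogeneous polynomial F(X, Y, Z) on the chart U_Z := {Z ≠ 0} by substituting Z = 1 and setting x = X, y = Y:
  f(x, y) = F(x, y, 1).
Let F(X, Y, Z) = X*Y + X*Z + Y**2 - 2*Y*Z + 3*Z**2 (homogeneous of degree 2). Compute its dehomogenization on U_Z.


f(x, y) = x*y + x + y**2 - 2*y + 3

On U_Z we set Z = 1. Each monomial c·X^i·Y^j·Z^k in F becomes c·x^i·y^j·1^k = c·x^i·y^j.
Substituting Z = 1: F(X, Y, 1) = x*y + x + y**2 - 2*y + 3.
Note: deg(f) ≤ deg(F) = 2; strict inequality happens when F is divisible by Z (lost terms).


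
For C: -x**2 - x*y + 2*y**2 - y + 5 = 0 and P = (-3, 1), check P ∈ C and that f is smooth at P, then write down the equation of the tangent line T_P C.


Tangent line at P: 5*x + 6*y + 9 = 0.

Step 1: f(-3, 1) = 0, so P lies on C.
Step 2: partial derivatives
  f_x(x, y) = -2*x - y, f_y(x, y) = -x + 4*y - 1.
  f_x(P) = 5, f_y(P) = 6 (gradient nonzero, so P is smooth).
Step 3: tangent line at P: 5·(x − -3) + 6·(y − 1) = 0.
Expanding: 5*x + 6*y + 9 = 0.


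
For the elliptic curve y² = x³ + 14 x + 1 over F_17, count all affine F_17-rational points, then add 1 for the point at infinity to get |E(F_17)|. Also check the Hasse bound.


Affine points = {(0, 1), (0, 16), (1, 4), (1, 13), (3, 6), (3, 11), (4, 6), (4, 11), (5, 3), (5, 14), (7, 0), (8, 8), (8, 9), (10, 6), (10, 11), (13, 0), (14, 0), (15, 4), (15, 13)}; affine count = 19; |E(F_17)| = 20.

Discriminant check: Δ ∝ 4a³ + 27b² = 4·14³ + 27·1² = 4·2744 + 27·1 ≡ 4 (mod 17). Nonzero ⇒ E is nonsingular.
For each x ∈ F_17, compute rhs = x³ + 14·x + 1 mod 17, then count y ∈ F_17 with y² ≡ rhs.
  x = 0: rhs = 1, matching y values: 1, 16 (2 points).
  x = 1: rhs = 16, matching y values: 4, 13 (2 points).
  x = 2: rhs = 3, matching y values: none (0 points).
  x = 3: rhs = 2, matching y values: 6, 11 (2 points).
  x = 4: rhs = 2, matching y values: 6, 11 (2 points).
  x = 5: rhs = 9, matching y values: 3, 14 (2 points).
  x = 6: rhs = 12, matching y values: none (0 points).
  x = 7: rhs = 0, matching y values: 0 (1 points).
  x = 8: rhs = 13, matching y values: 8, 9 (2 points).
  x = 9: rhs = 6, matching y values: none (0 points).
  x = 10: rhs = 2, matching y values: 6, 11 (2 points).
  x = 11: rhs = 7, matching y values: none (0 points).
  x = 12: rhs = 10, matching y values: none (0 points).
  x = 13: rhs = 0, matching y values: 0 (1 points).
  x = 14: rhs = 0, matching y values: 0 (1 points).
  x = 15: rhs = 16, matching y values: 4, 13 (2 points).
  x = 16: rhs = 3, matching y values: none (0 points).
Total affine count: 19.
Full point count |E(F_17)| = 19 + 1 = 20.
Hasse bound: |20 − (17+1)| = |2| = 2 ≤ 2√17 ≈ 8.2462 ✓.


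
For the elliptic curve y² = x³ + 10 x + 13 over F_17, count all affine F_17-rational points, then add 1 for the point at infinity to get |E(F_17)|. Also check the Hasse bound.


Affine points = {(0, 8), (0, 9), (3, 6), (3, 11), (4, 7), (4, 10), (5, 1), (5, 16), (6, 0), (7, 1), (7, 16), (9, 4), (9, 13), (10, 5), (10, 12), (11, 3), (11, 14), (12, 5), (12, 12), (15, 6), (15, 11), (16, 6), (16, 11)}; affine count = 23; |E(F_17)| = 24.

Discriminant check: Δ ∝ 4a³ + 27b² = 4·10³ + 27·13² = 4·1000 + 27·169 ≡ 12 (mod 17). Nonzero ⇒ E is nonsingular.
For each x ∈ F_17, compute rhs = x³ + 10·x + 13 mod 17, then count y ∈ F_17 with y² ≡ rhs.
  x = 0: rhs = 13, matching y values: 8, 9 (2 points).
  x = 1: rhs = 7, matching y values: none (0 points).
  x = 2: rhs = 7, matching y values: none (0 points).
  x = 3: rhs = 2, matching y values: 6, 11 (2 points).
  x = 4: rhs = 15, matching y values: 7, 10 (2 points).
  x = 5: rhs = 1, matching y values: 1, 16 (2 points).
  x = 6: rhs = 0, matching y values: 0 (1 points).
  x = 7: rhs = 1, matching y values: 1, 16 (2 points).
  x = 8: rhs = 10, matching y values: none (0 points).
  x = 9: rhs = 16, matching y values: 4, 13 (2 points).
  x = 10: rhs = 8, matching y values: 5, 12 (2 points).
  x = 11: rhs = 9, matching y values: 3, 14 (2 points).
  x = 12: rhs = 8, matching y values: 5, 12 (2 points).
  x = 13: rhs = 11, matching y values: none (0 points).
  x = 14: rhs = 7, matching y values: none (0 points).
  x = 15: rhs = 2, matching y values: 6, 11 (2 points).
  x = 16: rhs = 2, matching y values: 6, 11 (2 points).
Total affine count: 23.
Full point count |E(F_17)| = 23 + 1 = 24.
Hasse bound: |24 − (17+1)| = |6| = 6 ≤ 2√17 ≈ 8.2462 ✓.


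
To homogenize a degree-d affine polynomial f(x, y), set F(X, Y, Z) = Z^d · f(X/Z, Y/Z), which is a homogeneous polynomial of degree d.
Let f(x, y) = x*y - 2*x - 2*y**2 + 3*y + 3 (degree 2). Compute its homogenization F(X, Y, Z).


F(X, Y, Z) = X*Y - 2*X*Z - 2*Y**2 + 3*Y*Z + 3*Z**2

deg(f) = 2.
Substitute x = X/Z, y = Y/Z into f, then multiply by Z^2.
  monomial 1·x^1·y^1 ↦ 1·X^1·Y^1·Z^0.
  monomial -2·x^1·y^0 ↦ -2·X^1·Y^0·Z^1.
  monomial -2·x^0·y^2 ↦ -2·X^0·Y^2·Z^0.
  monomial 3·x^0·y^1 ↦ 3·X^0·Y^1·Z^1.
  monomial 3·x^0·y^0 ↦ 3·X^0·Y^0·Z^2.
Collecting: F(X, Y, Z) = X*Y - 2*X*Z - 2*Y**2 + 3*Y*Z + 3*Z**2.


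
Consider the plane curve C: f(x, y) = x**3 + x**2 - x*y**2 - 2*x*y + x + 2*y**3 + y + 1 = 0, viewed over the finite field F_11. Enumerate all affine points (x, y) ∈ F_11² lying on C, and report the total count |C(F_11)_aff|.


Affine F_11-points: {(2, 4), (3, 9), (4, 4), (7, 3), (8, 2), (9, 7), (10, 0)}; count = 7.

For each of the 121 pairs (x, y) ∈ F_11², evaluate f(x, y) mod 11. Record the zeros.
  x = 0: [0↦1, 1↦4, 2↦8, 3↦3, 4↦1, 5↦3, 6↦10, 7↦1, 8↦10, 9↦5, 10↦9]  zeros at y ∈ ∅
  x = 1: [0↦4, 1↦4, 2↦3, 3↦2, 4↦2, 5↦4, 6↦9, 7↦7, 8↦10, 9↦8, 10↦2]  zeros at y ∈ ∅
  x = 2: [0↦4, 1↦1, 2↦6, 3↦9, 4↦0, 5↦2, 6↦5, 7↦10, 8↦7, 9↦8, 10↦3]  zeros at y ∈ {4}
  x = 3: [0↦7, 1↦1, 2↦1, 3↦8, 4↦1, 5↦3, 6↦4, 7↦5, 8↦7, 9↦0, 10↦7]  zeros at y ∈ {9}
  x = 4: [0↦8, 1↦10, 2↦5, 3↦5, 4↦0, 5↦2, 6↦1, 7↦9, 8↦5, 9↦1, 10↦9]  zeros at y ∈ {4}
  x = 5: [0↦2, 1↦1, 2↦2, 3↦6, 4↦3, 5↦5, 6↦2, 7↦6, 8↦7, 9↦6, 10↦4]  zeros at y ∈ ∅
  x = 6: [0↦6, 1↦2, 2↦9, 3↦6, 4↦5, 5↦7, 6↦2, 7↦2, 8↦8, 9↦10, 10↦9]  zeros at y ∈ ∅
  x = 7: [0↦4, 1↦8, 2↦10, 3↦0, 4↦1, 5↦3, 6↦7, 7↦3, 8↦3, 9↦8, 10↦8]  zeros at y ∈ {3}
  x = 8: [0↦2, 1↦3, 2↦0, 3↦5, 4↦8, 5↦10, 6↦1, 7↦4, 8↦9, 9↦6, 10↦7]  zeros at y ∈ {2}
  x = 9: [0↦6, 1↦4, 2↦7, 3↦5, 4↦10, 5↦1, 6↦1, 7↦0, 8↦10, 9↦10, 10↦1]  zeros at y ∈ {7}
  x = 10: [0↦0, 1↦6, 2↦4, 3↦6, 4↦2, 5↦4, 6↦2, 7↦8, 8↦1, 9↦4, 10↦7]  zeros at y ∈ {0}
Collecting zeros: affine points = {(2, 4), (3, 9), (4, 4), (7, 3), (8, 2), (9, 7), (10, 0)}.
Total count |C(F_11)_aff| = 7.


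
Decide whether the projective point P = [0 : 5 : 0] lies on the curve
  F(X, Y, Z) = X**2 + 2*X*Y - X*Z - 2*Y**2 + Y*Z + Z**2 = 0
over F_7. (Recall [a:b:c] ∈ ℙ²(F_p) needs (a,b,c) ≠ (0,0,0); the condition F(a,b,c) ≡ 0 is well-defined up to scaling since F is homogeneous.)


F(0,5,0) ≡ 6 (mod 7); P is NOT on the curve.

Evaluate F(0, 5, 0) term-by-term (mod 7).
  X**2 ↦ 1·0·1·1 = 0
  2*X*Y ↦ 2·0·5·1 = 0
  -X*Z ↦ -1·0·1·0 = 0
  -2*Y**2 ↦ -2·1·25·1 = -50
  Y*Z ↦ 1·1·5·0 = 0
  Z**2 ↦ 1·1·1·0 = 0
Sum: F(0, 5, 0) = (0) + (0) + (0) + (-50) + (0) + (0) = -50.
Reducing mod 7: -50 ≡ 6 (mod 7).
Since F(a, b, c) ≡ 6 ≠ 0 (mod 7), P does NOT lie on the curve.


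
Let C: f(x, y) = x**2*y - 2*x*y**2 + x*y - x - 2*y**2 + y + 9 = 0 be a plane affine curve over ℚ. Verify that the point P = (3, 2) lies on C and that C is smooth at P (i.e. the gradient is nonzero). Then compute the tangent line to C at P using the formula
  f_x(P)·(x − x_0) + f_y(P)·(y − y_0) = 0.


Tangent line at P: 5*x - 19*y + 23 = 0.

Step 1: f(3, 2) = 0, so P lies on C.
Step 2: partial derivatives
  f_x(x, y) = 2*x*y - 2*y**2 + y - 1, f_y(x, y) = x**2 - 4*x*y + x - 4*y + 1.
  f_x(P) = 5, f_y(P) = -19 (gradient nonzero, so P is smooth).
Step 3: tangent line at P: 5·(x − 3) + -19·(y − 2) = 0.
Expanding: 5*x - 19*y + 23 = 0.


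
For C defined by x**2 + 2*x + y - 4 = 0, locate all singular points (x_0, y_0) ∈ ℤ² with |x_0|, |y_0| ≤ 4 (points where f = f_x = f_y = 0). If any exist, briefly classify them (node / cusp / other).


No singular points in the scanned grid; C is smooth there.

Compute partial derivatives:
  f_x = 2*x + 2.
  f_y = 1.
f_y = 1 is a nonzero constant, so f_y never vanishes: no point (x, y) can satisfy f = f_x = f_y = 0. In particular no (x, y) ∈ {−4, ..., 4}² is singular; the curve is smooth.


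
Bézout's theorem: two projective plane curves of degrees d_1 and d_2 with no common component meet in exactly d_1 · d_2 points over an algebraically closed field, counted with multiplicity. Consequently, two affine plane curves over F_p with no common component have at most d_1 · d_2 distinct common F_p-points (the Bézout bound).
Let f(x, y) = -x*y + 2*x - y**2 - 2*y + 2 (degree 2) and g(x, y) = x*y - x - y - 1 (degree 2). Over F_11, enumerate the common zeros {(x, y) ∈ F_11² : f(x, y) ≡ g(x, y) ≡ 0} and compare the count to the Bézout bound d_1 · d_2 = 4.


Common zeros: {(10, 0)}; count = 1; Bézout bound = 4.

deg(f) = 2, deg(g) = 2, so Bézout bound = 4.
Scan x ∈ F_11. For each x, list the y ∈ F_11 with f(x, y) ≡ 0 and those with g(x, y) ≡ 0 (mod 11); the common zeros in that column are the intersection.
  x = 0: f ≡ 0 at y ∈ {4, 5}; g ≡ 0 at y ∈ {10}; common: ∅.
  x = 1: f ≡ 0 at y ∈ {1, 7}; g ≡ 0 at y ∈ ∅; common: ∅.
  x = 2: f ≡ 0 at y ∈ ∅; g ≡ 0 at y ∈ {3}; common: ∅.
  x = 3: f ≡ 0 at y ∈ ∅; g ≡ 0 at y ∈ {2}; common: ∅.
  x = 4: f ≡ 0 at y ∈ ∅; g ≡ 0 at y ∈ {9}; common: ∅.
  x = 5: f ≡ 0 at y ∈ {6, 9}; g ≡ 0 at y ∈ {7}; common: ∅.
  x = 6: f ≡ 0 at y ∈ ∅; g ≡ 0 at y ∈ {8}; common: ∅.
  x = 7: f ≡ 0 at y ∈ ∅; g ≡ 0 at y ∈ {5}; common: ∅.
  x = 8: f ≡ 0 at y ∈ ∅; g ≡ 0 at y ∈ {6}; common: ∅.
  x = 9: f ≡ 0 at y ∈ {3, 8}; g ≡ 0 at y ∈ {4}; common: ∅.
  x = 10: f ≡ 0 at y ∈ {0, 10}; g ≡ 0 at y ∈ {0}; common: {0}.
Collecting: common zeros = {(10, 0)}, so the count is 1.
Comparison with the Bézout bound: 1 ≤ 4 = deg(f)·deg(g), as expected for curves with no common component (the affine F_11-count falls short of the bound because intersections may lie at infinity, over extension fields, or carry multiplicity).


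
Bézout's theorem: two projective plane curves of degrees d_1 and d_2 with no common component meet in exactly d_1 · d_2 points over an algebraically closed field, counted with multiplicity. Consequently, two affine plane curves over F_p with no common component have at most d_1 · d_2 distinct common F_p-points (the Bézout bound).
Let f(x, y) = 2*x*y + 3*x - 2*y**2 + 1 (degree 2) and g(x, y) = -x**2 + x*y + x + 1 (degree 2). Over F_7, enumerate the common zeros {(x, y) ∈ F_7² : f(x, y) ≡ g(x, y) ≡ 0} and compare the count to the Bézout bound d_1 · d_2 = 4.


Common zeros: {(1, 6)}; count = 1; Bézout bound = 4.

deg(f) = 2, deg(g) = 2, so Bézout bound = 4.
Scan x ∈ F_7. For each x, list the y ∈ F_7 with f(x, y) ≡ 0 and those with g(x, y) ≡ 0 (mod 7); the common zeros in that column are the intersection.
  x = 0: f ≡ 0 at y ∈ {2, 5}; g ≡ 0 at y ∈ ∅; common: ∅.
  x = 1: f ≡ 0 at y ∈ {2, 6}; g ≡ 0 at y ∈ {6}; common: {6}.
  x = 2: f ≡ 0 at y ∈ {0, 2}; g ≡ 0 at y ∈ {4}; common: ∅.
  x = 3: f ≡ 0 at y ∈ {1, 2}; g ≡ 0 at y ∈ {4}; common: ∅.
  x = 4: f ≡ 0 at y ∈ {2}; g ≡ 0 at y ∈ {1}; common: ∅.
  x = 5: f ≡ 0 at y ∈ {2, 3}; g ≡ 0 at y ∈ {1}; common: ∅.
  x = 6: f ≡ 0 at y ∈ {2, 4}; g ≡ 0 at y ∈ {6}; common: ∅.
Collecting: common zeros = {(1, 6)}, so the count is 1.
Comparison with the Bézout bound: 1 ≤ 4 = deg(f)·deg(g), as expected for curves with no common component (the affine F_7-count falls short of the bound because intersections may lie at infinity, over extension fields, or carry multiplicity).


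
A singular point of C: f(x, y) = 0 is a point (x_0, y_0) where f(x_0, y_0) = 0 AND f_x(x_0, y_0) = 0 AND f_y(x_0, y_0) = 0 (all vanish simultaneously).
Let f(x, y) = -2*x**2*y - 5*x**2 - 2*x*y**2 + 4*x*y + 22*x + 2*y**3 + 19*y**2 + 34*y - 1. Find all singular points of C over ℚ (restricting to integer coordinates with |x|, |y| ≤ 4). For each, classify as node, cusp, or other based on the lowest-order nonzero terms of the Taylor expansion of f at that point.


Singular points: {(3, -2)}; classification: node.

Compute partial derivatives:
  f_x = -4*x*y - 10*x - 2*y**2 + 4*y + 22.
  f_y = -2*x**2 - 4*x*y + 4*x + 6*y**2 + 38*y + 34.
Scan x_0 ∈ {−4, ..., 4}. For each x_0, f_y(x_0, y) is a polynomial in y; find its integer roots y ∈ {−4, ..., 4}, then test f_x and f at those candidates.
  x = -4: f_y(-4, y) = 6*y**2 + 54*y - 14; no integer root y with |y| ≤ 4.
  x = -3: f_y(-3, y) = 6*y**2 + 50*y + 4; no integer root y with |y| ≤ 4.
  x = -2: f_y(-2, y) = 6*y**2 + 46*y + 18; no integer root y with |y| ≤ 4.
  x = -1: f_y(-1, y) = 6*y**2 + 42*y + 28; no integer root y with |y| ≤ 4.
  x = 0: f_y(0, y) = 6*y**2 + 38*y + 34; no integer root y with |y| ≤ 4.
  x = 1: f_y(1, y) = 6*y**2 + 34*y + 36; no integer root y with |y| ≤ 4.
  x = 2: f_y(2, y) = 6*y**2 + 30*y + 34; no integer root y with |y| ≤ 4.
  x = 3: f_y(3, y) = 6*y**2 + 26*y + 28; vanishes at y ∈ {-2}. (3, -2): f_x = 0, f = 0 — SINGULAR.
  x = 4: f_y(4, y) = 6*y**2 + 22*y + 18; no integer root y with |y| ≤ 4.
Only singular point on the grid: (3, -2).
Classify: substitute x = 3 + u, y = -2 + v and expand: f = -2*u**2*v - u**2 - 2*u*v**2 + 2*v**3 + v**2.
No constant or linear terms (consistent with a singular point). Quadratic part: -u**2 + v**2. Cubic part: -2*u**2*v - 2*u*v**2 + 2*v**3.
The quadratic part v**2 - u**2 = (v − u)(v + u) splits into two distinct linear factors, so there are two distinct tangent lines y − -2 = ±(x − 3) — this is a node (ordinary double point).
Classification: node.


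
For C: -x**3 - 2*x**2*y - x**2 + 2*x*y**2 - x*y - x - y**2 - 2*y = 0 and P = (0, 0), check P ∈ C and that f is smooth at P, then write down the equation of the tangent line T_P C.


Tangent line at P: -x - 2*y = 0.

Step 1: f(0, 0) = 0, so P lies on C.
Step 2: partial derivatives
  f_x(x, y) = -3*x**2 - 4*x*y - 2*x + 2*y**2 - y - 1, f_y(x, y) = -2*x**2 + 4*x*y - x - 2*y - 2.
  f_x(P) = -1, f_y(P) = -2 (gradient nonzero, so P is smooth).
Step 3: tangent line at P: -1·(x − 0) + -2·(y − 0) = 0.
Expanding: -x - 2*y = 0.


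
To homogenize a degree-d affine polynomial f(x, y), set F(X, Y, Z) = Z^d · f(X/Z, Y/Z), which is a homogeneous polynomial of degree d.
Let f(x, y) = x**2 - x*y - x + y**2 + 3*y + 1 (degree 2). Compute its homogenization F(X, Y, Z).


F(X, Y, Z) = X**2 - X*Y - X*Z + Y**2 + 3*Y*Z + Z**2

deg(f) = 2.
Substitute x = X/Z, y = Y/Z into f, then multiply by Z^2.
  monomial 1·x^2·y^0 ↦ 1·X^2·Y^0·Z^0.
  monomial -1·x^1·y^1 ↦ -1·X^1·Y^1·Z^0.
  monomial -1·x^1·y^0 ↦ -1·X^1·Y^0·Z^1.
  monomial 1·x^0·y^2 ↦ 1·X^0·Y^2·Z^0.
  monomial 3·x^0·y^1 ↦ 3·X^0·Y^1·Z^1.
  monomial 1·x^0·y^0 ↦ 1·X^0·Y^0·Z^2.
Collecting: F(X, Y, Z) = X**2 - X*Y - X*Z + Y**2 + 3*Y*Z + Z**2.


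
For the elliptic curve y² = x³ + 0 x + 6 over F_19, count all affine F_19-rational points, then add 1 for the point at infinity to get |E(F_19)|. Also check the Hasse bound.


Affine points = {(0, 5), (0, 14), (1, 8), (1, 11), (5, 6), (5, 13), (7, 8), (7, 11), (8, 9), (8, 10), (11, 8), (11, 11), (12, 9), (12, 10), (16, 6), (16, 13), (17, 6), (17, 13), (18, 9), (18, 10)}; affine count = 20; |E(F_19)| = 21.

Discriminant check: Δ ∝ 4a³ + 27b² = 4·0³ + 27·6² = 4·0 + 27·36 ≡ 3 (mod 19). Nonzero ⇒ E is nonsingular.
For each x ∈ F_19, compute rhs = x³ + 0·x + 6 mod 19, then count y ∈ F_19 with y² ≡ rhs.
  x = 0: rhs = 6, matching y values: 5, 14 (2 points).
  x = 1: rhs = 7, matching y values: 8, 11 (2 points).
  x = 2: rhs = 14, matching y values: none (0 points).
  x = 3: rhs = 14, matching y values: none (0 points).
  x = 4: rhs = 13, matching y values: none (0 points).
  x = 5: rhs = 17, matching y values: 6, 13 (2 points).
  x = 6: rhs = 13, matching y values: none (0 points).
  x = 7: rhs = 7, matching y values: 8, 11 (2 points).
  x = 8: rhs = 5, matching y values: 9, 10 (2 points).
  x = 9: rhs = 13, matching y values: none (0 points).
  x = 10: rhs = 18, matching y values: none (0 points).
  x = 11: rhs = 7, matching y values: 8, 11 (2 points).
  x = 12: rhs = 5, matching y values: 9, 10 (2 points).
  x = 13: rhs = 18, matching y values: none (0 points).
  x = 14: rhs = 14, matching y values: none (0 points).
  x = 15: rhs = 18, matching y values: none (0 points).
  x = 16: rhs = 17, matching y values: 6, 13 (2 points).
  x = 17: rhs = 17, matching y values: 6, 13 (2 points).
  x = 18: rhs = 5, matching y values: 9, 10 (2 points).
Total affine count: 20.
Full point count |E(F_19)| = 20 + 1 = 21.
Hasse bound: |21 − (19+1)| = |1| = 1 ≤ 2√19 ≈ 8.7178 ✓.
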